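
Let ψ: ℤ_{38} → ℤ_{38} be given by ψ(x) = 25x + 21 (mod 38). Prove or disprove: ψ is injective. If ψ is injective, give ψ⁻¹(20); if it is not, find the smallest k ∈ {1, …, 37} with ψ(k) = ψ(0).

Recall that ψ is injective when ψ(s) = ψ(t) forces s = t.
Suppose ψ(s) = ψ(t) in ℤ_{38}. Then 25s + 21 ≡ 25t + 21 (mod 38), so 25(s − t) ≡ 0 (mod 38).
Since gcd(25, 38) = 1, 25 is invertible modulo 38, therefore s − t ≡ 0 (mod 38), i.e. s = t.
Hence ψ is injective.
We now compute 25⁻¹ mod 38 explicitly. Euclid's algorithm: 38 = 1·25 + 13, 25 = 1·13 + 12, 13 = 1·12 + 1; back-substituting gives 1 = 35·25 − 23·38, so 25⁻¹ ≡ 35 (mod 38).
Since ψ is injective, we find ψ⁻¹(20): we need 25x ≡ 20 − 21 ≡ 37 (mod 38). Using 25⁻¹ = 35: x ≡ 35·37 = 1295 = 34·38 + 3, so x = 3.
Check: ψ(3) = 25·3 + 21 = 96 = 2·38 + 20 ≡ 20 (mod 38).

3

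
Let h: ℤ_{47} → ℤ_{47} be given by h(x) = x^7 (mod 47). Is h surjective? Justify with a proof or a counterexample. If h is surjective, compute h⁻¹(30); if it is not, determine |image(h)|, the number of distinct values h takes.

Since 47 is prime, the nonzero elements of ℤ_{47} form a cyclic group of order 46.
As gcd(7, 46) = 1, raising to the 7th power is a bijection on this group: if a^7 ≡ b^7 then (ab^{−1})^7 = 1, and the only element of order dividing gcd(7, 46) = 1 is 1, so a = b.
With h(0) = 0 this makes h injective on all of ℤ_{47}, hence bijective (finite equal-size domain and codomain). In particular h is surjective.
Since h is surjective, we find the preimage of 30. The inverse of x ↦ x^7 on (ℤ_{47})^× is x ↦ x^33, because 7·33 = 231 = 5·46 + 1 ≡ 1 (mod 46) and x^{46} = 1 for x ≠ 0 (Fermat). So h⁻¹(30) = 30^33 mod 47.
Repeated squaring mod 47: 30^1 ≡ 30, 30^2 ≡ 30² = 900 ≡ 7, 30^4 ≡ 7² = 49 ≡ 2, 30^8 ≡ 2² = 4, 30^16 ≡ 4² = 16, 30^32 ≡ 16² = 256 ≡ 21. Since 33 = 32 + 1, 30^33 ≡ 21·30: 21·30 = 630 ≡ 19. So 30^33 ≡ 19 (mod 47).
Hence h⁻¹(30) = 19.

19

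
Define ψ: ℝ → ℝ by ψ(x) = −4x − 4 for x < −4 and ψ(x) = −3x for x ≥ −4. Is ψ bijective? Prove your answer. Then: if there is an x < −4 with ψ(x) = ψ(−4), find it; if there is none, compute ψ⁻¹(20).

-6

Both pieces are strictly decreasing (slopes −4 and −3), so each is injective on its own interval.
The left piece maps (−∞, −4) onto (12, ∞); the right piece maps [−4, ∞) onto (−∞, 12].
Since 12 = 12, the images partition ℝ: ψ is injective and surjective, hence bijective.
Because the two images are disjoint, no x < −4 has ψ(x) = ψ(−4), so we compute ψ⁻¹(20): 20 lies in (12, ∞), so solve −4x − 4 = 20: x = (20 + 4)/(−4) = −6.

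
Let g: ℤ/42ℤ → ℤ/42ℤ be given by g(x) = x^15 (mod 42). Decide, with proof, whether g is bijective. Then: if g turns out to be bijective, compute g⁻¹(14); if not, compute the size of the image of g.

g(2): Repeated squaring mod 42: 2^1 ≡ 2, 2^2 ≡ 2² = 4, 2^4 ≡ 4² = 16, 2^8 ≡ 16² = 256 ≡ 4. Since 15 = 8 + 4 + 2 + 1, 2^15 ≡ 4·16·4·2: 4·16 = 64 ≡ 22, then 22·4 = 88 ≡ 4, then 4·2 = 8. So 2^15 ≡ 8 (mod 42).
g(8): Repeated squaring mod 42: 8^1 ≡ 8, 8^2 ≡ 8² = 64 ≡ 22, 8^4 ≡ 22² = 484 ≡ 22, 8^8 ≡ 22² = 484 ≡ 22. Since 15 = 8 + 4 + 2 + 1, 8^15 ≡ 22·22·22·8: 22·22 = 484 ≡ 22, then 22·22 = 484 ≡ 22, then 22·8 = 176 ≡ 8. So 8^15 ≡ 8 (mod 42).
So g(2) = g(8) = 8 while 2 ≠ 8, hence g is not injective, hence not bijective.
Since g is not bijective, we determine |image(g)|. Computing x^15 mod 42 for each x (by repeated squaring, reducing mod 42 at every step), the values g(0), g(1), …, g(41) are: 0, 1, 8, 27, 22, 41, 6, 7, 8, 15, 34, 29, 6, 13, 14, 15, 22, 41, 36, 13, 20, 21, 22, 29, 6, 1, 20, 27, 28, 29, 36, 13, 8, 27, 34, 35, 36, 1, 20, 15, 34, 41.
The distinct values are {0, 1, 6, 7, 8, 13, 14, 15, 20, 21, 22, 27, 28, 29, 34, 35, 36, 41}; there are 18 of them.

18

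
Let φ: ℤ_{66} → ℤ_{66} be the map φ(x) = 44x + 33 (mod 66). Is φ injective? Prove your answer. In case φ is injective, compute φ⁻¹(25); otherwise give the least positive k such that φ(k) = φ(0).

We have gcd(44, 66) = 22 > 1. Taking a = 0 and b = 3: φ(0) = 33 and φ(3) = 44·3 + 33 = 165 ≡ 33 (mod 66).
So φ(0) = φ(3) while 0 ≠ 3, hence φ is not injective.
Since φ is not injective, we find the least positive k with φ(k) = φ(0): this means 44k ≡ 0 (mod 66), i.e. 66 ∣ 44k. Since gcd(44, 66) = 22, dividing through by 22 this holds exactly when 3 ∣ 2k, and as gcd(2, 3) = 1, exactly when 3 ∣ k.
The smallest positive such k is 3.

3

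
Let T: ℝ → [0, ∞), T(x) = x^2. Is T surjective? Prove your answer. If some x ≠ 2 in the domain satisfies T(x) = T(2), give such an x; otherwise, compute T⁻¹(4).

-2

For any y ∈ [0, ∞), x = y^{1/2} ∈ ℝ satisfies x^2 = y, so T is surjective.
For the follow-up, such an x exists: taking x = −2 ∈ ℝ gives T(−2) = 4 = T(2) with −2 ≠ 2.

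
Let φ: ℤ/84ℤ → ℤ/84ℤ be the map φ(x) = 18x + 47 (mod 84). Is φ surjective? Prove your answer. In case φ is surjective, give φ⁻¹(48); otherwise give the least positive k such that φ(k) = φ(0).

By definition, φ is surjective if every y in the codomain equals φ(x) for some x in the domain.
Since gcd(18, 84) = 6, we have 18x ≡ 0 (mod 6) for all x, so φ(x) ≡ 5 (mod 6).
But 0 ≢ 5 (mod 6), so 0 ∈ ℤ/84ℤ has no preimage. So φ is not surjective.
Since φ is not surjective, we find the least positive k with φ(k) = φ(0): this means 18k ≡ 0 (mod 84), i.e. 84 ∣ 18k. Since gcd(18, 84) = 6, dividing through by 6 this holds exactly when 14 ∣ 3k, and as gcd(3, 14) = 1, exactly when 14 ∣ k.
The smallest positive such k is 14.

14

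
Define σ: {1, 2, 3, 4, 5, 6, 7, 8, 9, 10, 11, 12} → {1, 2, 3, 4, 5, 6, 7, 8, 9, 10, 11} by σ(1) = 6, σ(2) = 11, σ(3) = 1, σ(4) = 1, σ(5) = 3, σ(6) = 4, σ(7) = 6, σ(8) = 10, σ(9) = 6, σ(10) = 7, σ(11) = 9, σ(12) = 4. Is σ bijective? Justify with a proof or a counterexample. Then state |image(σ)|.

8

σ(3) = 1 = σ(4) with 3 ≠ 4, so σ is not injective, hence not bijective.
The image of σ is {1, 3, 4, 6, 7, 9, 10, 11}, which has 8 elements.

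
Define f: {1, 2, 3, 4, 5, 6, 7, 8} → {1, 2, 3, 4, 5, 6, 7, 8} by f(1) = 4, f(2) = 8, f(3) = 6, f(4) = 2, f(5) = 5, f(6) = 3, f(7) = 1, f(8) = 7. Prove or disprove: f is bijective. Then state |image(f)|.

8

The values 4, 8, 6, 2, 5, 3, 1, 7 are a permutation of {1, 2, 3, 4, 5, 6, 7, 8}: each element appears exactly once.
So f is injective and surjective, hence bijective.
The image of f is {1, 2, 3, 4, 5, 6, 7, 8}, which has 8 elements.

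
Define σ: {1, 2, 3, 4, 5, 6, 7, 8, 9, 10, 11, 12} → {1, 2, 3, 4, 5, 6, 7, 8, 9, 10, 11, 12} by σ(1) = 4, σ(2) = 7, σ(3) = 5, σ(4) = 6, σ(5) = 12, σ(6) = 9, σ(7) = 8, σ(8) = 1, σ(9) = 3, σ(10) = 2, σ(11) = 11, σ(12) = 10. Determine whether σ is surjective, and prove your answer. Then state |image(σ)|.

Every element of the codomain has a preimage: 1 = σ(8), 2 = σ(10), 3 = σ(9), 4 = σ(1), 5 = σ(3), 6 = σ(4), 7 = σ(2), 8 = σ(7), 9 = σ(6), 10 = σ(12), 11 = σ(11), 12 = σ(5).
So σ is surjective.
The image of σ is {1, 2, 3, 4, 5, 6, 7, 8, 9, 10, 11, 12}, which has 12 elements.

12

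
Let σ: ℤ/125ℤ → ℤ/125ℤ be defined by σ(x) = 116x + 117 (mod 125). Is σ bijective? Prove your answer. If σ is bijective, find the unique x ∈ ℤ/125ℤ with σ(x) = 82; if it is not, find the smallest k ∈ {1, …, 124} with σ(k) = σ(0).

If σ(u) = σ(v), then 116u ≡ 116v (mod 125). Because gcd(116, 125) = 1, we may cancel 116 to get u ≡ v (mod 125).
We now compute 116⁻¹ mod 125 explicitly. Euclid's algorithm: 125 = 1·116 + 9, 116 = 12·9 + 8, 9 = 1·8 + 1; back-substituting gives 1 = 111·116 − 103·125, so 116⁻¹ ≡ 111 (mod 125).
For any y ∈ ℤ/125ℤ, x = 111(y − 117) mod 125 satisfies σ(x) = 116·111(y − 117) + 117 ≡ y (since 116·111 ≡ 1 mod 125). So every y has a preimage.
Thus σ is bijective.
Since σ is bijective, we compute σ⁻¹(82): solve 116x + 117 ≡ 82 (mod 125), i.e. 116x ≡ 90 (mod 125).
Multiplying by 116⁻¹ = 111 gives x ≡ 111·90 = 9990 = 79·125 + 115 ≡ 115 (mod 125).
Check: σ(115) = 116·115 + 117 = 13457 = 107·125 + 82 ≡ 82 (mod 125).

115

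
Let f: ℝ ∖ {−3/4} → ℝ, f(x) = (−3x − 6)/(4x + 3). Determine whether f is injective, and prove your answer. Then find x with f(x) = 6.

-8/9

Suppose f(s) = f(t). Cross-multiplying: (−3s − 6)(4t + 3) = (−3t − 6)(4s + 3).
Expanding both sides and cancelling the symmetric terms leaves 15·(s − t) = 0. Since 15 ≠ 0, s = t. Thus f is injective.
Solving f(x) = 6: cross-multiplying gives −3x − 6 = 6(4x + 3), which rearranges to −27x = 24, so x = −8/9.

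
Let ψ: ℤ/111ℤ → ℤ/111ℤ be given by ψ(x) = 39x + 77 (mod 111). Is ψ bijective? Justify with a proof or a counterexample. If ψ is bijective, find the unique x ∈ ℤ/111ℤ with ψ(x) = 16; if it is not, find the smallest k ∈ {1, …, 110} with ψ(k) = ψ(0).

Recall that ψ is injective when ψ(u) = ψ(v) forces u = v.
We have gcd(39, 111) = 3 > 1. Taking u = 0 and v = 37: ψ(0) = 77 and ψ(37) = 39·37 + 77 = 1520 ≡ 77 (mod 111).
So ψ(0) = ψ(37) while 0 ≠ 37, so ψ is not injective, hence not bijective.
Since ψ is not bijective, we find the least positive k with ψ(k) = ψ(0): this means 39k ≡ 0 (mod 111), i.e. 111 ∣ 39k. Since gcd(39, 111) = 3, dividing through by 3 this holds exactly when 37 ∣ 13k, and as gcd(13, 37) = 1, exactly when 37 ∣ k.
The smallest positive such k is 37.

37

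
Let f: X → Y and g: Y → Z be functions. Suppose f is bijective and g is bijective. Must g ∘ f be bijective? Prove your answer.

bijective

Injectivity: if g(f(s)) = g(f(t)) then f(s) = f(t) (g injective) so s = t (f injective).
Surjectivity: for c ∈ Z pick b with g(b) = c, then a with f(a) = b; then (g ∘ f)(a) = c.
Thus g ∘ f is bijective.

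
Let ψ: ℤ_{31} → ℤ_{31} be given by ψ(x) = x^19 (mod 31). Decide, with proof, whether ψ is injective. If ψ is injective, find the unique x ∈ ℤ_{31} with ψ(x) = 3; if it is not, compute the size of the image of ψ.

12

Since 31 is prime, the nonzero elements of ℤ_{31} form a cyclic group of order 30.
As gcd(19, 30) = 1, raising to the 19th power is a bijection on this group: if x_1^19 ≡ x_2^19 then (x_1x_2^{−1})^19 = 1, and the only element of order dividing gcd(19, 30) = 1 is 1, so x_1 = x_2.
With ψ(0) = 0 this makes ψ injective on all of ℤ_{31}, hence bijective (finite equal-size domain and codomain). In particular ψ is injective.
Since ψ is injective, we find the preimage of 3. The inverse of x ↦ x^19 on (ℤ_{31})^× is x ↦ x^19, because 19·19 = 361 = 12·30 + 1 ≡ 1 (mod 30) and x^{30} = 1 for x ≠ 0 (Fermat). So ψ⁻¹(3) = 3^19 mod 31.
Repeated squaring mod 31: 3^1 ≡ 3, 3^2 ≡ 3² = 9, 3^4 ≡ 9² = 81 ≡ 19, 3^8 ≡ 19² = 361 ≡ 20, 3^16 ≡ 20² = 400 ≡ 28. Since 19 = 16 + 2 + 1, 3^19 ≡ 28·9·3: 28·9 = 252 ≡ 4, then 4·3 = 12. So 3^19 ≡ 12 (mod 31).
Hence ψ⁻¹(3) = 12.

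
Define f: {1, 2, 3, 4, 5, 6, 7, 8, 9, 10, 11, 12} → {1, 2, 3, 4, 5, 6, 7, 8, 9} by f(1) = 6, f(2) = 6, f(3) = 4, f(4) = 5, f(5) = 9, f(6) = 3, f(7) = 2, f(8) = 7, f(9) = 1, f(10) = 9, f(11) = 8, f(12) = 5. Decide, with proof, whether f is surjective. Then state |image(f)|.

Every element of the codomain has a preimage: 1 = f(9), 2 = f(7), 3 = f(6), 4 = f(3), 5 = f(4), 6 = f(1), 7 = f(8), 8 = f(11), 9 = f(5).
So f is surjective.
The image of f is {1, 2, 3, 4, 5, 6, 7, 8, 9}, which has 9 elements.

9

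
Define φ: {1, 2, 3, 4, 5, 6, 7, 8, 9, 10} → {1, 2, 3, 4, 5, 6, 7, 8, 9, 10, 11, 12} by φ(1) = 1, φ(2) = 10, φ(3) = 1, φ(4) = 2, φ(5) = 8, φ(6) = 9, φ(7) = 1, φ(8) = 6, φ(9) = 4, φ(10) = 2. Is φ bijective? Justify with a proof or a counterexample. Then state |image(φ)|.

φ(1) = 1 = φ(3) with 1 ≠ 3, so φ is not injective, hence not bijective.
The image of φ is {1, 2, 4, 6, 8, 9, 10}, which has 7 elements.

7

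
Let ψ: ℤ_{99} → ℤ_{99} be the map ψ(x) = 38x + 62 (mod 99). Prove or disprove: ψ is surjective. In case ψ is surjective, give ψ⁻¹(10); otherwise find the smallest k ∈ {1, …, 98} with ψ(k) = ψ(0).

82

Recall: surjectivity means every element of the codomain has a preimage under ψ.
Since gcd(38, 99) = 1, 38 is invertible modulo 99. Euclid's algorithm: 99 = 2·38 + 23, 38 = 1·23 + 15, 23 = 1·15 + 8, 15 = 1·8 + 7, 8 = 1·7 + 1; back-substituting gives 1 = 86·38 − 33·99, so 38⁻¹ ≡ 86 (mod 99).
Then y ↦ 86(y − 62) is a two-sided inverse to ψ, so every y ∈ ℤ_{99} has a preimage.
Therefore ψ is surjective.
Since ψ is surjective, we find ψ⁻¹(10): we need 38x ≡ 10 − 62 ≡ 47 (mod 99). Using 38⁻¹ = 86: x ≡ 86·47 = 4042 = 40·99 + 82, so x = 82.
Check: ψ(82) = 38·82 + 62 = 3178 = 32·99 + 10 ≡ 10 (mod 99).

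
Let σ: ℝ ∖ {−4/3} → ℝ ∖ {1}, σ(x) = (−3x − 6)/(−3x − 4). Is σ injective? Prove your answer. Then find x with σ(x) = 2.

Suppose σ(s) = σ(t). Cross-multiplying: (−3s − 6)(−3t − 4) = (−3t − 6)(−3s − 4).
Expanding both sides and cancelling the symmetric terms leaves −6·(s − t) = 0. Since −6 ≠ 0, s = t. So σ is injective.
Solving σ(x) = 2: cross-multiplying gives −3x − 6 = 2(−3x − 4), which rearranges to 3x = −2, so x = −2/3.

-2/3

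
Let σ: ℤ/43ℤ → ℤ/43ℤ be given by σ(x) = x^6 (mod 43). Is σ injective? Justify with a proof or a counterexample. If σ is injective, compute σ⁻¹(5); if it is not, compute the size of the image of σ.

8

σ(1) = 1^6 = 1.
σ(6): Repeated squaring mod 43: 6^1 ≡ 6, 6^2 ≡ 6² = 36, 6^4 ≡ 36² = 1296 ≡ 6. Since 6 = 4 + 2, 6^6 ≡ 6·36: 6·36 = 216 ≡ 1. So 6^6 ≡ 1 (mod 43).
So σ(1) = σ(6) = 1 while 1 ≠ 6, so σ is not injective.
Since σ is not injective, we determine |image(σ)|. Computing x^6 mod 43 for each x (by repeated squaring, reducing mod 43 at every step), the values σ(0), σ(1), …, σ(42) are: 0, 1, 21, 41, 11, 16, 1, 1, 16, 4, 35, 4, 21, 16, 21, 11, 35, 35, 41, 11, 4, 41, 41, 4, 11, 41, 35, 35, 11, 21, 16, 21, 4, 35, 4, 16, 1, 1, 16, 11, 41, 21, 1.
The distinct values are {0, 1, 4, 11, 16, 21, 35, 41}; there are 8 of them.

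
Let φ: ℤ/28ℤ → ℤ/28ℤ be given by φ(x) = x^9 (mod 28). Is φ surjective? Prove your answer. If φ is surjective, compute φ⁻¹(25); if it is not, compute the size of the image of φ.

9

φ(2): Repeated squaring mod 28: 2^1 ≡ 2, 2^2 ≡ 2² = 4, 2^4 ≡ 4² = 16, 2^8 ≡ 16² = 256 ≡ 4. Since 9 = 8 + 1, 2^9 ≡ 4·2: 4·2 = 8. So 2^9 ≡ 8 (mod 28).
φ(4): Repeated squaring mod 28: 4^1 ≡ 4, 4^2 ≡ 4² = 16, 4^4 ≡ 16² = 256 ≡ 4, 4^8 ≡ 4² = 16. Since 9 = 8 + 1, 4^9 ≡ 16·4: 16·4 = 64 ≡ 8. So 4^9 ≡ 8 (mod 28).
So φ(2) = φ(4) = 8 while 2 ≠ 4, so φ is not injective.
A non-injective map from the 28-element set ℤ/28ℤ to itself takes at most 27 distinct values, so it cannot be surjective. Therefore φ is not surjective.
Since φ is not surjective, we determine |image(φ)|. Computing x^9 mod 28 for each x (by repeated squaring, reducing mod 28 at every step), the values φ(0), φ(1), …, φ(27) are: 0, 1, 8, 27, 8, 13, 20, 7, 8, 1, 20, 15, 20, 13, 0, 15, 8, 13, 8, 27, 20, 21, 8, 15, 20, 1, 20, 27.
The distinct values are {0, 1, 7, 8, 13, 15, 20, 21, 27}; there are 9 of them.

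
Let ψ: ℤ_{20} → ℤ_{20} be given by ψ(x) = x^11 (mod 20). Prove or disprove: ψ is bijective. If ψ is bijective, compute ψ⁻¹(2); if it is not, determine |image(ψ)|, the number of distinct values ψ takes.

15

ψ(0) = 0^11 = 0.
ψ(10): Repeated squaring mod 20: 10^1 ≡ 10, 10^2 ≡ 10² = 100 ≡ 0, 10^4 ≡ 0² = 0, 10^8 ≡ 0² = 0. Since 11 = 8 + 2 + 1, 10^11 ≡ 0·0·10: 0·0 = 0, then 0·10 = 0. So 10^11 ≡ 0 (mod 20).
So ψ(0) = ψ(10) = 0 while 0 ≠ 10, so ψ is not injective, hence not bijective.
Since ψ is not bijective, we determine |image(ψ)|. Computing x^11 mod 20 for each x (by repeated squaring, reducing mod 20 at every step), the values ψ(0), ψ(1), …, ψ(19) are: 0, 1, 8, 7, 4, 5, 16, 3, 12, 9, 0, 11, 8, 17, 4, 15, 16, 13, 12, 19.
The distinct values are {0, 1, 3, 4, 5, 7, 8, 9, 11, 12, 13, 15, 16, 17, 19}; there are 15 of them.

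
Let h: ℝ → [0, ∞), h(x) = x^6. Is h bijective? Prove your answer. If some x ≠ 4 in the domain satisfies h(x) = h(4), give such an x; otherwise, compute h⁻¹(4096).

h(4) = 4096 = (−4)^6 = h(−4) (since 6 is even), with 4 ≠ −4. So h is not injective, hence not bijective.
For the follow-up, such an x exists: taking x = −4 ∈ ℝ gives h(−4) = 4096 = h(4) with −4 ≠ 4.

-4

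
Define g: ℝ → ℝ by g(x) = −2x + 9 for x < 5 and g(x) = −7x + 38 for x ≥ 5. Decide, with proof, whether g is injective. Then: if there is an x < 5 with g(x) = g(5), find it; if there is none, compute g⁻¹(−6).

3

Both pieces are strictly decreasing (slopes −2 and −7), so each is injective on its own interval.
The left piece maps (−∞, 5) onto (−1, ∞); the right piece maps [5, ∞) onto (−∞, 3].
These images overlap. In particular g(5) = 3 (right piece), and solving −2x + 9 = 3 on the left piece gives x = 3 < 5.
So g(3) = g(5) with 3 ≠ 5, and g is not injective. This x = 3 is the requested value below 5.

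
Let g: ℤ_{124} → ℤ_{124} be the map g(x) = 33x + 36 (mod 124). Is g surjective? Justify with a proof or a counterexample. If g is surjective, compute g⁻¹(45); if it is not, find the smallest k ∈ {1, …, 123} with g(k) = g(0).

113

By definition, surjectivity means every element of the codomain has a preimage under g.
Since gcd(33, 124) = 1, 33 is invertible modulo 124. Euclid's algorithm: 124 = 3·33 + 25, 33 = 1·25 + 8, 25 = 3·8 + 1; back-substituting gives 1 = 109·33 − 29·124, so 33⁻¹ ≡ 109 (mod 124).
For any y ∈ ℤ_{124}, x = 109(y − 36) mod 124 satisfies g(x) = 33·109(y − 36) + 36 ≡ y (since 33·109 ≡ 1 mod 124). So every y has a preimage.
Thus g is surjective.
Since g is surjective, we compute g⁻¹(45): solve 33x + 36 ≡ 45 (mod 124), i.e. 33x ≡ 9 (mod 124).
Multiplying by 33⁻¹ = 109 gives x ≡ 109·9 = 981 = 7·124 + 113 ≡ 113 (mod 124).
Check: g(113) = 33·113 + 36 = 3765 = 30·124 + 45 ≡ 45 (mod 124).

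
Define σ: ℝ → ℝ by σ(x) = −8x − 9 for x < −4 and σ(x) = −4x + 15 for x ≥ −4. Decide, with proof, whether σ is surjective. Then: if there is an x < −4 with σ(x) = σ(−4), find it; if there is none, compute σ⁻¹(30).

Both pieces are strictly decreasing (slopes −8 and −4), so each is injective on its own interval.
The left piece maps (−∞, −4) onto (23, ∞); the right piece maps [−4, ∞) onto (−∞, 31].
The union (23, ∞) ∪ (−∞, 31] covers ℝ, so σ is surjective.
For the follow-up: the images overlap, so an x < −4 with σ(x) = σ(−4) exists. σ(−4) = 31; solving −8x − 9 = 31 for x < −4 gives x = (31 + 9)/(−8) = −5.

-5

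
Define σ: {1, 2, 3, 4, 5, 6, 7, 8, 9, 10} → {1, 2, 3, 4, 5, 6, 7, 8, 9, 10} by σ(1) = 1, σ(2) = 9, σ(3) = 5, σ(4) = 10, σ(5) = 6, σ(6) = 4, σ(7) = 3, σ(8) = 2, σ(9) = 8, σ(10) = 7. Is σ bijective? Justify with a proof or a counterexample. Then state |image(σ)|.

The values 1, 9, 5, 10, 6, 4, 3, 2, 8, 7 are a permutation of {1, 2, 3, 4, 5, 6, 7, 8, 9, 10}: each element appears exactly once.
So σ is injective and surjective, hence bijective.
The image of σ is {1, 2, 3, 4, 5, 6, 7, 8, 9, 10}, which has 10 elements.

10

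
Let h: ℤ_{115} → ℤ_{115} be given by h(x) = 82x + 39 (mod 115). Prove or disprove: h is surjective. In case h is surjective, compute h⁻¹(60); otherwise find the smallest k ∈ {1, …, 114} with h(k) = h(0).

Recall: h is surjective if every y in the codomain equals h(x) for some x in the domain.
Since gcd(82, 115) = 1, 82 is invertible modulo 115. Euclid's algorithm: 115 = 1·82 + 33, 82 = 2·33 + 16, 33 = 2·16 + 1; back-substituting gives 1 = 108·82 − 77·115, so 82⁻¹ ≡ 108 (mod 115).
For any y ∈ ℤ_{115}, x = 108(y − 39) mod 115 satisfies h(x) = 82·108(y − 39) + 39 ≡ y (since 82·108 ≡ 1 mod 115). So every y has a preimage.
Thus h is surjective.
Since h is surjective, we find h⁻¹(60): we need 82x ≡ 60 − 39 ≡ 21 (mod 115). Using 82⁻¹ = 108: x ≡ 108·21 = 2268 = 19·115 + 83, so x = 83.
Check: h(83) = 82·83 + 39 = 6845 = 59·115 + 60 ≡ 60 (mod 115).

83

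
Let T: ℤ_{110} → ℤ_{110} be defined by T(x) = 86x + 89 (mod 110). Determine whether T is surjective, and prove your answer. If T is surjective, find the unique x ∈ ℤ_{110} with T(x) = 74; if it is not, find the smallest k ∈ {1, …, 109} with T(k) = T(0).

Recall: surjectivity means every element of the codomain has a preimage under T.
Since gcd(86, 110) = 2, we have 86x ≡ 0 (mod 2) for all x, so T(x) ≡ 1 (mod 2).
But 0 ≢ 1 (mod 2), so 0 ∈ ℤ_{110} has no preimage. Hence T is not surjective.
Since T is not surjective, we find the least positive k with T(k) = T(0): this means 86k ≡ 0 (mod 110), i.e. 110 ∣ 86k. Since gcd(86, 110) = 2, dividing through by 2 this holds exactly when 55 ∣ 43k, and as gcd(43, 55) = 1, exactly when 55 ∣ k.
The smallest positive such k is 55.

55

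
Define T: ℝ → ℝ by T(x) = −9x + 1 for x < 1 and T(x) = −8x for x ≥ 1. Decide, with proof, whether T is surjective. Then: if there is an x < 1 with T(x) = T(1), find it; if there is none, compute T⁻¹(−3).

4/9

Both pieces are strictly decreasing (slopes −9 and −8), so each is injective on its own interval.
The left piece maps (−∞, 1) onto (−8, ∞); the right piece maps [1, ∞) onto (−∞, −8].
These images together cover ℝ, so T is surjective.
Because the two images are disjoint, no x < 1 has T(x) = T(1), so we compute T⁻¹(−3): −3 lies in (−8, ∞), so solve −9x + 1 = −3: x = (−3 − 1)/(−9) = 4/9.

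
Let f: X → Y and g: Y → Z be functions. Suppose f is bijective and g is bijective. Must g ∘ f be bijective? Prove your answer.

Injectivity: if g(f(s)) = g(f(t)) then f(s) = f(t) (g injective) so s = t (f injective).
Surjectivity: for c ∈ Z pick b with g(b) = c, then a with f(a) = b; then (g ∘ f)(a) = c.
Hence g ∘ f is bijective.

bijective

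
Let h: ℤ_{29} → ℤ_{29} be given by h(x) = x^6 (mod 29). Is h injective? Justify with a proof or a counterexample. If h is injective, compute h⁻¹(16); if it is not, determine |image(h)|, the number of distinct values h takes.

15

h(14): Repeated squaring mod 29: 14^1 ≡ 14, 14^2 ≡ 14² = 196 ≡ 22, 14^4 ≡ 22² = 484 ≡ 20. Since 6 = 4 + 2, 14^6 ≡ 20·22: 20·22 = 440 ≡ 5. So 14^6 ≡ 5 (mod 29).
h(15): Repeated squaring mod 29: 15^1 ≡ 15, 15^2 ≡ 15² = 225 ≡ 22, 15^4 ≡ 22² = 484 ≡ 20. Since 6 = 4 + 2, 15^6 ≡ 20·22: 20·22 = 440 ≡ 5. So 15^6 ≡ 5 (mod 29).
So h(14) = h(15) = 5 while 14 ≠ 15, therefore h is not injective.
Since h is not injective, we determine |image(h)|. Computing x^6 mod 29 for each x (by repeated squaring, reducing mod 29 at every step), the values h(0), h(1), …, h(28) are: 0, 1, 6, 4, 7, 23, 24, 25, 13, 16, 22, 9, 28, 20, 5, 5, 20, 28, 9, 22, 16, 13, 25, 24, 23, 7, 4, 6, 1.
The distinct values are {0, 1, 4, 5, 6, 7, 9, 13, 16, 20, 22, 23, 24, 25, 28}; there are 15 of them.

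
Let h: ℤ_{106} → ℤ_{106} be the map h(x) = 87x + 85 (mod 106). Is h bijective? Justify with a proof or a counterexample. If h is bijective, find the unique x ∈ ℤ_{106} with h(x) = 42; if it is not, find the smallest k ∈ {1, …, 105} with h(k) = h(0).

19

If h(x_1) = h(x_2), then 87x_1 ≡ 87x_2 (mod 106). Because gcd(87, 106) = 1, we may cancel 87 to get x_1 ≡ x_2 (mod 106).
We now compute 87⁻¹ mod 106 explicitly. Euclid's algorithm: 106 = 1·87 + 19, 87 = 4·19 + 11, 19 = 1·11 + 8, 11 = 1·8 + 3, 8 = 2·3 + 2, 3 = 1·2 + 1; back-substituting gives 1 = 39·87 − 32·106, so 87⁻¹ ≡ 39 (mod 106).
For any y ∈ ℤ_{106}, x = 39(y − 85) mod 106 satisfies h(x) = 87·39(y − 85) + 85 ≡ y (since 87·39 ≡ 1 mod 106). So every y has a preimage.
Therefore h is bijective.
Since h is bijective, we find h⁻¹(42): we need 87x ≡ 42 − 85 ≡ 63 (mod 106). Using 87⁻¹ = 39: x ≡ 39·63 = 2457 = 23·106 + 19, so x = 19.
Check: h(19) = 87·19 + 85 = 1738 = 16·106 + 42 ≡ 42 (mod 106).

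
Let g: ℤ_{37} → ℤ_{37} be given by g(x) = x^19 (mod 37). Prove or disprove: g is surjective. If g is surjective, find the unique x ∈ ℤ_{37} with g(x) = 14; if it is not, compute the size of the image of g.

23

Since 37 is prime, the nonzero elements of ℤ_{37} form a cyclic group of order 36.
As gcd(19, 36) = 1, raising to the 19th power is a bijection on this group: if s^19 ≡ t^19 then (st^{−1})^19 = 1, and the only element of order dividing gcd(19, 36) = 1 is 1, so s = t.
With g(0) = 0 this makes g injective on all of ℤ_{37}, hence bijective (finite equal-size domain and codomain). In particular g is surjective.
Since g is surjective, we find the preimage of 14. The inverse of x ↦ x^19 on (ℤ_{37})^× is x ↦ x^19, because 19·19 = 361 = 10·36 + 1 ≡ 1 (mod 36) and x^{36} = 1 for x ≠ 0 (Fermat). So g⁻¹(14) = 14^19 mod 37.
Repeated squaring mod 37: 14^1 ≡ 14, 14^2 ≡ 14² = 196 ≡ 11, 14^4 ≡ 11² = 121 ≡ 10, 14^8 ≡ 10² = 100 ≡ 26, 14^16 ≡ 26² = 676 ≡ 10. Since 19 = 16 + 2 + 1, 14^19 ≡ 10·11·14: 10·11 = 110 ≡ 36, then 36·14 = 504 ≡ 23. So 14^19 ≡ 23 (mod 37).
Hence g⁻¹(14) = 23.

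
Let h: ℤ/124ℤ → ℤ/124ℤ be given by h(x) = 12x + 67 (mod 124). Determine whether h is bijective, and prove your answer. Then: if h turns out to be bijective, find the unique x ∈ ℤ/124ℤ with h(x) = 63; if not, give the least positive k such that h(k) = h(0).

We have gcd(12, 124) = 4 > 1. Taking u = 0 and v = 31: h(0) = 67 and h(31) = 12·31 + 67 = 439 ≡ 67 (mod 124).
So h(0) = h(31) while 0 ≠ 31, therefore h is not injective, hence not bijective.
Since h is not bijective, we find the least positive k with h(k) = h(0): this means 12k ≡ 0 (mod 124), i.e. 124 ∣ 12k. Since gcd(12, 124) = 4, dividing through by 4 this holds exactly when 31 ∣ 3k, and as gcd(3, 31) = 1, exactly when 31 ∣ k.
The smallest positive such k is 31.

31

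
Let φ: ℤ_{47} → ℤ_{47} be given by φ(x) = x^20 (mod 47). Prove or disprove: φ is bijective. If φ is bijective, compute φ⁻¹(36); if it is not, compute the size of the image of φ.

φ(23): Repeated squaring mod 47: 23^1 ≡ 23, 23^2 ≡ 23² = 529 ≡ 12, 23^4 ≡ 12² = 144 ≡ 3, 23^8 ≡ 3² = 9, 23^16 ≡ 9² = 81 ≡ 34. Since 20 = 16 + 4, 23^20 ≡ 34·3: 34·3 = 102 ≡ 8. So 23^20 ≡ 8 (mod 47).
φ(24): Repeated squaring mod 47: 24^1 ≡ 24, 24^2 ≡ 24² = 576 ≡ 12, 24^4 ≡ 12² = 144 ≡ 3, 24^8 ≡ 3² = 9, 24^16 ≡ 9² = 81 ≡ 34. Since 20 = 16 + 4, 24^20 ≡ 34·3: 34·3 = 102 ≡ 8. So 24^20 ≡ 8 (mod 47).
So φ(23) = φ(24) = 8 while 23 ≠ 24, thus φ is not injective, hence not bijective.
Since φ is not bijective, we determine |image(φ)|. Computing x^20 mod 47 for each x (by repeated squaring, reducing mod 47 at every step), the values φ(0), φ(1), …, φ(46) are: 0, 1, 6, 7, 36, 3, 42, 37, 28, 2, 18, 25, 17, 4, 34, 21, 27, 32, 12, 16, 14, 24, 9, 8, 8, 9, 24, 14, 16, 12, 32, 27, 21, 34, 4, 17, 25, 18, 2, 28, 37, 42, 3, 36, 7, 6, 1.
The distinct values are {0, 1, 2, 3, 4, 6, 7, 8, 9, 12, 14, 16, 17, 18, 21, 24, 25, 27, 28, 32, 34, 36, 37, 42}; there are 24 of them.

24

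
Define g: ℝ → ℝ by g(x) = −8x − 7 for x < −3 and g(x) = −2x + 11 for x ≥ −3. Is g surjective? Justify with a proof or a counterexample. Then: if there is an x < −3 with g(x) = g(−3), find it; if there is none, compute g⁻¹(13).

Both pieces are strictly decreasing (slopes −8 and −2), so each is injective on its own interval.
The left piece maps (−∞, −3) onto (17, ∞); the right piece maps [−3, ∞) onto (−∞, 17].
These images together cover ℝ, so g is surjective.
Because the two images are disjoint, no x < −3 has g(x) = g(−3), so we compute g⁻¹(13): 13 lies in (−∞, 17], so solve −2x + 11 = 13: x = (13 − 11)/(−2) = −1.

-1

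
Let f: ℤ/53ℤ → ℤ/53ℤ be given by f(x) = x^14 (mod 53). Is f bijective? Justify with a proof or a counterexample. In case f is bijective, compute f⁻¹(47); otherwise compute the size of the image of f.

f(26): Repeated squaring mod 53: 26^1 ≡ 26, 26^2 ≡ 26² = 676 ≡ 40, 26^4 ≡ 40² = 1600 ≡ 10, 26^8 ≡ 10² = 100 ≡ 47. Since 14 = 8 + 4 + 2, 26^14 ≡ 47·10·40: 47·10 = 470 ≡ 46, then 46·40 = 1840 ≡ 38. So 26^14 ≡ 38 (mod 53).
f(27): Repeated squaring mod 53: 27^1 ≡ 27, 27^2 ≡ 27² = 729 ≡ 40, 27^4 ≡ 40² = 1600 ≡ 10, 27^8 ≡ 10² = 100 ≡ 47. Since 14 = 8 + 4 + 2, 27^14 ≡ 47·10·40: 47·10 = 470 ≡ 46, then 46·40 = 1840 ≡ 38. So 27^14 ≡ 38 (mod 53).
So f(26) = f(27) = 38 while 26 ≠ 27, therefore f is not injective, hence not bijective.
Since f is not bijective, we determine |image(f)|. Computing x^14 mod 53 for each x (by repeated squaring, reducing mod 53 at every step), the values f(0), f(1), …, f(52) are: 0, 1, 7, 37, 49, 9, 47, 46, 25, 44, 10, 42, 11, 13, 4, 15, 16, 36, 43, 40, 17, 6, 29, 52, 24, 28, 38, 38, 28, 24, 52, 29, 6, 17, 40, 43, 36, 16, 15, 4, 13, 11, 42, 10, 44, 25, 46, 47, 9, 49, 37, 7, 1.
The distinct values are {0, 1, 4, 6, 7, 9, 10, 11, 13, 15, 16, 17, 24, 25, 28, 29, 36, 37, 38, 40, 42, 43, 44, 46, 47, 49, 52}; there are 27 of them.

27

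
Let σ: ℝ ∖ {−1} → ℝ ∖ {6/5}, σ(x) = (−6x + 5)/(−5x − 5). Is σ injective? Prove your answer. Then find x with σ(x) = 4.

-25/14

Suppose σ(u) = σ(v). Cross-multiplying: (−6u + 5)(−5v − 5) = (−6v + 5)(−5u − 5).
Expanding both sides and cancelling the symmetric terms leaves 55·(u − v) = 0. Since 55 ≠ 0, u = v. So σ is injective.
Solving σ(x) = 4: cross-multiplying gives −6x + 5 = 4(−5x − 5), which rearranges to 14x = −25, so x = −25/14.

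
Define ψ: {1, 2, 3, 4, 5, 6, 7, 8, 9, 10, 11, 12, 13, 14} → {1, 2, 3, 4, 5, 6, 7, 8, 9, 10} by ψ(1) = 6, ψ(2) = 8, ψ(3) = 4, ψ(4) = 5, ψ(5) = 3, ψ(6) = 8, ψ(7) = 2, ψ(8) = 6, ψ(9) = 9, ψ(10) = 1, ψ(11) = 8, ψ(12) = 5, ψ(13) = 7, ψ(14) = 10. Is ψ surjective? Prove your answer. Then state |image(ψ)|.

10

Every element of the codomain has a preimage: 1 = ψ(10), 2 = ψ(7), 3 = ψ(5), 4 = ψ(3), 5 = ψ(4), 6 = ψ(1), 7 = ψ(13), 8 = ψ(2), 9 = ψ(9), 10 = ψ(14).
Thus ψ is surjective.
The image of ψ is {1, 2, 3, 4, 5, 6, 7, 8, 9, 10}, which has 10 elements.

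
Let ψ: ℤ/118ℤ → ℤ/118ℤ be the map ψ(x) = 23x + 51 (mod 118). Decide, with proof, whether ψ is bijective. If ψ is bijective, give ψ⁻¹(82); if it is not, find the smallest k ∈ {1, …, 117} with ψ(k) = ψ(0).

27

Recall that ψ is injective when ψ(a) = ψ(b) forces a = b.
If ψ(a) = ψ(b), then 23a ≡ 23b (mod 118). Because gcd(23, 118) = 1, we may cancel 23 to get a ≡ b (mod 118).
We now compute 23⁻¹ mod 118 explicitly. Euclid's algorithm: 118 = 5·23 + 3, 23 = 7·3 + 2, 3 = 1·2 + 1; back-substituting gives 1 = 77·23 − 15·118, so 23⁻¹ ≡ 77 (mod 118).
For any y ∈ ℤ/118ℤ, x = 77(y − 51) mod 118 satisfies ψ(x) = 23·77(y − 51) + 51 ≡ y (since 23·77 ≡ 1 mod 118). So every y has a preimage.
Thus ψ is bijective.
Since ψ is bijective, we compute ψ⁻¹(82): solve 23x + 51 ≡ 82 (mod 118), i.e. 23x ≡ 31 (mod 118).
Multiplying by 23⁻¹ = 77 gives x ≡ 77·31 = 2387 = 20·118 + 27 ≡ 27 (mod 118).
Check: ψ(27) = 23·27 + 51 = 672 = 5·118 + 82 ≡ 82 (mod 118).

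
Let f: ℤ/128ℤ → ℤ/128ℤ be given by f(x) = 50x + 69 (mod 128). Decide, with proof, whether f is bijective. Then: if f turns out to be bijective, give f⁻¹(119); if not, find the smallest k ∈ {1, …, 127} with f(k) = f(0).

By definition, f is injective if f(a) = f(b) implies a = b.
We have gcd(50, 128) = 2 > 1. Taking a = 0 and b = 64: f(0) = 69 and f(64) = 50·64 + 69 = 3269 ≡ 69 (mod 128).
So f(0) = f(64) while 0 ≠ 64, so f is not injective, hence not bijective.
Since f is not bijective, we find the least positive k with f(k) = f(0): this means 50k ≡ 0 (mod 128), i.e. 128 ∣ 50k. Since gcd(50, 128) = 2, dividing through by 2 this holds exactly when 64 ∣ 25k, and as gcd(25, 64) = 1, exactly when 64 ∣ k.
The smallest positive such k is 64.

64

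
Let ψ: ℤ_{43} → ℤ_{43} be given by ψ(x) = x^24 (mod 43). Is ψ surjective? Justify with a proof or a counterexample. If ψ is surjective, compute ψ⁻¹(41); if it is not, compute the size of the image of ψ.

ψ(1) = 1^24 = 1.
ψ(6): Repeated squaring mod 43: 6^1 ≡ 6, 6^2 ≡ 6² = 36, 6^4 ≡ 36² = 1296 ≡ 6, 6^8 ≡ 6² = 36, 6^16 ≡ 36² = 1296 ≡ 6. Since 24 = 16 + 8, 6^24 ≡ 6·36: 6·36 = 216 ≡ 1. So 6^24 ≡ 1 (mod 43).
So ψ(1) = ψ(6) = 1 while 1 ≠ 6, therefore ψ is not injective.
A non-injective map from the 43-element set ℤ_{43} to itself takes at most 42 distinct values, so it cannot be surjective. Thus ψ is not surjective.
Since ψ is not surjective, we determine |image(ψ)|. Computing x^24 mod 43 for each x (by repeated squaring, reducing mod 43 at every step), the values ψ(0), ψ(1), …, ψ(42) are: 0, 1, 35, 16, 21, 4, 1, 1, 4, 41, 11, 41, 35, 4, 35, 21, 11, 11, 16, 21, 41, 16, 16, 41, 21, 16, 11, 11, 21, 35, 4, 35, 41, 11, 41, 4, 1, 1, 4, 21, 16, 35, 1.
The distinct values are {0, 1, 4, 11, 16, 21, 35, 41}; there are 8 of them.

8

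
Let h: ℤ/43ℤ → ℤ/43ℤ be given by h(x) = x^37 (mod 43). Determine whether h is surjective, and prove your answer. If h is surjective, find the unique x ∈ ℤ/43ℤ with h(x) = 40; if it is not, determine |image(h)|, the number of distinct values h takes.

Since 43 is prime, the nonzero elements of ℤ/43ℤ form a cyclic group of order 42.
As gcd(37, 42) = 1, raising to the 37th power is a bijection on this group: if s^37 ≡ t^37 then (st^{−1})^37 = 1, and the only element of order dividing gcd(37, 42) = 1 is 1, so s = t.
With h(0) = 0 this makes h injective on all of ℤ/43ℤ, hence bijective (finite equal-size domain and codomain). In particular h is surjective.
Since h is surjective, we find the preimage of 40. The inverse of x ↦ x^37 on (ℤ/43ℤ)^× is x ↦ x^25, because 37·25 = 925 = 22·42 + 1 ≡ 1 (mod 42) and x^{42} = 1 for x ≠ 0 (Fermat). So h⁻¹(40) = 40^25 mod 43.
Repeated squaring mod 43: 40^1 ≡ 40, 40^2 ≡ 40² = 1600 ≡ 9, 40^4 ≡ 9² = 81 ≡ 38, 40^8 ≡ 38² = 1444 ≡ 25, 40^16 ≡ 25² = 625 ≡ 23. Since 25 = 16 + 8 + 1, 40^25 ≡ 23·25·40: 23·25 = 575 ≡ 16, then 16·40 = 640 ≡ 38. So 40^25 ≡ 38 (mod 43).
Hence h⁻¹(40) = 38.

38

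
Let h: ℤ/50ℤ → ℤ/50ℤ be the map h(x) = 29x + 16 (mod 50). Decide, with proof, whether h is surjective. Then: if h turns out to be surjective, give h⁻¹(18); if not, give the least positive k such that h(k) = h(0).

38

Since gcd(29, 50) = 1, 29 is invertible modulo 50. Euclid's algorithm: 50 = 1·29 + 21, 29 = 1·21 + 8, 21 = 2·8 + 5, 8 = 1·5 + 3, 5 = 1·3 + 2, 3 = 1·2 + 1; back-substituting gives 1 = 19·29 − 11·50, so 29⁻¹ ≡ 19 (mod 50).
For any y ∈ ℤ/50ℤ, x = 19(y − 16) mod 50 satisfies h(x) = 29·19(y − 16) + 16 ≡ y (since 29·19 ≡ 1 mod 50). So every y has a preimage.
Hence h is surjective.
Since h is surjective, we find h⁻¹(18): we need 29x ≡ 18 − 16 ≡ 2 (mod 50). Using 29⁻¹ = 19: x ≡ 19·2 = 38, so x = 38.
Check: h(38) = 29·38 + 16 = 1118 = 22·50 + 18 ≡ 18 (mod 50).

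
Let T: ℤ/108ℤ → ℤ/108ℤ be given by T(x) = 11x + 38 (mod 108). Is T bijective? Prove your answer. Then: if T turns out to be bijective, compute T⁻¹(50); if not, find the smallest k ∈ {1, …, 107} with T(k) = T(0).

60

If T(u) = T(v), then 11u ≡ 11v (mod 108). Because gcd(11, 108) = 1, we may cancel 11 to get u ≡ v (mod 108).
We now compute 11⁻¹ mod 108 explicitly. Euclid's algorithm: 108 = 9·11 + 9, 11 = 1·9 + 2, 9 = 4·2 + 1; back-substituting gives 1 = 59·11 − 6·108, so 11⁻¹ ≡ 59 (mod 108).
Then y ↦ 59(y − 38) is a two-sided inverse to T, so every y ∈ ℤ/108ℤ has a preimage.
Hence T is bijective.
Since T is bijective, we find T⁻¹(50): we need 11x ≡ 50 − 38 ≡ 12 (mod 108). Using 11⁻¹ = 59: x ≡ 59·12 = 708 = 6·108 + 60, so x = 60.
Check: T(60) = 11·60 + 38 = 698 = 6·108 + 50 ≡ 50 (mod 108).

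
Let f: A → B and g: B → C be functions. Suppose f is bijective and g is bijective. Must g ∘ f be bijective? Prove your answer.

bijective

Injectivity: if g(f(a)) = g(f(b)) then f(a) = f(b) (g injective) so a = b (f injective).
Surjectivity: for c ∈ C pick b with g(b) = c, then a with f(a) = b; then (g ∘ f)(a) = c.
Hence g ∘ f is bijective.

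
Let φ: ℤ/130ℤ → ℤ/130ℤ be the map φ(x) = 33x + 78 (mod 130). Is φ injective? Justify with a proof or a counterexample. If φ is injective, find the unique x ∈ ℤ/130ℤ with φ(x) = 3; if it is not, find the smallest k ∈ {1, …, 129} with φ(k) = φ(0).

If φ(u) = φ(v), then 33u ≡ 33v (mod 130). Because gcd(33, 130) = 1, we may cancel 33 to get u ≡ v (mod 130).
Hence φ is injective.
We now compute 33⁻¹ mod 130 explicitly. Euclid's algorithm: 130 = 3·33 + 31, 33 = 1·31 + 2, 31 = 15·2 + 1; back-substituting gives 1 = 67·33 − 17·130, so 33⁻¹ ≡ 67 (mod 130).
Since φ is injective, we find φ⁻¹(3): we need 33x ≡ 3 − 78 ≡ 55 (mod 130). Using 33⁻¹ = 67: x ≡ 67·55 = 3685 = 28·130 + 45, so x = 45.
Check: φ(45) = 33·45 + 78 = 1563 = 12·130 + 3 ≡ 3 (mod 130).

45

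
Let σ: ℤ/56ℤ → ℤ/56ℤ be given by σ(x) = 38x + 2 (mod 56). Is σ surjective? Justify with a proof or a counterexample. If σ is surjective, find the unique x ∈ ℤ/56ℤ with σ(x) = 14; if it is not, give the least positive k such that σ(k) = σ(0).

28

By definition, σ is surjective if every y in the codomain equals σ(x) for some x in the domain.
Since gcd(38, 56) = 2, we have 38x ≡ 0 (mod 2) for all x, so σ(x) ≡ 0 (mod 2).
But 1 ≢ 0 (mod 2), so 1 ∈ ℤ/56ℤ has no preimage. Hence σ is not surjective.
Since σ is not surjective, we find the least positive k with σ(k) = σ(0): this means 38k ≡ 0 (mod 56), i.e. 56 ∣ 38k. Since gcd(38, 56) = 2, dividing through by 2 this holds exactly when 28 ∣ 19k, and as gcd(19, 28) = 1, exactly when 28 ∣ k.
The smallest positive such k is 28.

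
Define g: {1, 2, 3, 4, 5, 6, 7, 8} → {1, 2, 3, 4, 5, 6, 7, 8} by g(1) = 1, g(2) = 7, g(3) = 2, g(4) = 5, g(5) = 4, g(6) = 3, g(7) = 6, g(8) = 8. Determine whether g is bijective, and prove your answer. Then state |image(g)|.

8

The values 1, 7, 2, 5, 4, 3, 6, 8 are a permutation of {1, 2, 3, 4, 5, 6, 7, 8}: each element appears exactly once.
So g is injective and surjective, hence bijective.
The image of g is {1, 2, 3, 4, 5, 6, 7, 8}, which has 8 elements.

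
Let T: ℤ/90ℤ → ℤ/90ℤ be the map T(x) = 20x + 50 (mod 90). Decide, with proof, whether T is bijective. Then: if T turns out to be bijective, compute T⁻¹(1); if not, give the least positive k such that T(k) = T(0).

We have gcd(20, 90) = 10 > 1. Taking u = 0 and v = 9: T(0) = 50 and T(9) = 20·9 + 50 = 230 ≡ 50 (mod 90).
So T(0) = T(9) while 0 ≠ 9, thus T is not injective, hence not bijective.
Since T is not bijective, we find the least positive k with T(k) = T(0): this means 20k ≡ 0 (mod 90), i.e. 90 ∣ 20k. Since gcd(20, 90) = 10, dividing through by 10 this holds exactly when 9 ∣ 2k, and as gcd(2, 9) = 1, exactly when 9 ∣ k.
The smallest positive such k is 9.

9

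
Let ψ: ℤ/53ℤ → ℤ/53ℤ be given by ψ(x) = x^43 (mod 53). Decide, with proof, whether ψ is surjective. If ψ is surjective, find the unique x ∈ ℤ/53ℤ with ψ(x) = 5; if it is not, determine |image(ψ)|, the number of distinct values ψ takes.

Since 53 is prime, the nonzero elements of ℤ/53ℤ form a cyclic group of order 52.
As gcd(43, 52) = 1, raising to the 43rd power is a bijection on this group: if x_1^43 ≡ x_2^43 then (x_1x_2^{−1})^43 = 1, and the only element of order dividing gcd(43, 52) = 1 is 1, so x_1 = x_2.
With ψ(0) = 0 this makes ψ injective on all of ℤ/53ℤ, hence bijective (finite equal-size domain and codomain). In particular ψ is surjective.
Since ψ is surjective, we find the preimage of 5. The inverse of x ↦ x^43 on (ℤ/53ℤ)^× is x ↦ x^23, because 43·23 = 989 = 19·52 + 1 ≡ 1 (mod 52) and x^{52} = 1 for x ≠ 0 (Fermat). So ψ⁻¹(5) = 5^23 mod 53.
Repeated squaring mod 53: 5^1 ≡ 5, 5^2 ≡ 5² = 25, 5^4 ≡ 25² = 625 ≡ 42, 5^8 ≡ 42² = 1764 ≡ 15, 5^16 ≡ 15² = 225 ≡ 13. Since 23 = 16 + 4 + 2 + 1, 5^23 ≡ 13·42·25·5: 13·42 = 546 ≡ 16, then 16·25 = 400 ≡ 29, then 29·5 = 145 ≡ 39. So 5^23 ≡ 39 (mod 53).
Hence ψ⁻¹(5) = 39.

39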